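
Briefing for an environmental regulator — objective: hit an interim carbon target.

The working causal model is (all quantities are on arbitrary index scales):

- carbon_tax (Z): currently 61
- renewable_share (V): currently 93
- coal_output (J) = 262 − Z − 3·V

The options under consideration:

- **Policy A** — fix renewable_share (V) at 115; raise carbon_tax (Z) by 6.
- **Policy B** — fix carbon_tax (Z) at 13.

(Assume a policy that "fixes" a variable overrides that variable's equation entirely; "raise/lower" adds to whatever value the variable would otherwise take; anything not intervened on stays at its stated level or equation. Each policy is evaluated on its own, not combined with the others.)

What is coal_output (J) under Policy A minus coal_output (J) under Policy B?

Policy A (V := 115, Z + 6):
  Z = 61 + 6 = 67
  V = 115
  J = 262 − 67 − 3·115 = -150
Policy B (Z := 13):
  Z = 13
  V = 93
  J = 262 − 13 − 3·93 = -30
J: -150 − (-30) = -120

-120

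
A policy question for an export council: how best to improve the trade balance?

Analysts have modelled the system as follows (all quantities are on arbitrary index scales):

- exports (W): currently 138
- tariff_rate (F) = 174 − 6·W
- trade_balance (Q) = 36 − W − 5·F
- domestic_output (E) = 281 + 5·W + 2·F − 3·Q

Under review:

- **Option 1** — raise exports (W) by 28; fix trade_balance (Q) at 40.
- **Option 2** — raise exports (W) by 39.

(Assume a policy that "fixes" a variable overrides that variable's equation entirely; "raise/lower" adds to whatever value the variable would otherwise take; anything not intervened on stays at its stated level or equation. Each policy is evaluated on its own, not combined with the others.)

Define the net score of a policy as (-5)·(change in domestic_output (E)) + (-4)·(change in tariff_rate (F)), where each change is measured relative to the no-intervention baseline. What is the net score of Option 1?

Baseline:
  W = 138
  F = 174 − 6·138 = -654
  Q = 36 − 138 − 5·(-654) = 3168
  E = 281 + 5·138 + 2·(-654) − 3·3168 = -9841
Option 1 (W + 28, Q := 40):
  W = 138 + 28 = 166
  F = 174 − 6·166 = -822
  Q = 40
  E = 281 + 5·166 + 2·(-822) − 3·40 = -653
ΔE = -653 − (-9841) = 9188; ΔF = -822 − (-654) = -168
Score = (-5)·9188 + (-4)·(-168) = -45268

-45268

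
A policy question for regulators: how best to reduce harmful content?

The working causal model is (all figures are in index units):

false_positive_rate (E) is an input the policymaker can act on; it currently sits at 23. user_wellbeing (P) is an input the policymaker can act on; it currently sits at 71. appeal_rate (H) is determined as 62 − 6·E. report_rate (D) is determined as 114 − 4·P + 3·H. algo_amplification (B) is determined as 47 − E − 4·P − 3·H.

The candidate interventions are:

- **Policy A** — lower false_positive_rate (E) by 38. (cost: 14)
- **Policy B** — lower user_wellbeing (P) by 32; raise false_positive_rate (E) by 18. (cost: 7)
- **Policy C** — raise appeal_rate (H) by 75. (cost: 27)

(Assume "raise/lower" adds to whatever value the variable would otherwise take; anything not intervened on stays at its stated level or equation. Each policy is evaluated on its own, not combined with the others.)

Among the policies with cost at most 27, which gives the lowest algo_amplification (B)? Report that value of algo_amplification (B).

Policy A (E − 38):
  E = 23 − 38 = -15
  P = 71
  H = 62 − 6·(-15) = 152
  B = 47 − (-15) − 4·71 − 3·152 = -678
Policy B (P − 32, E + 18):
  E = 23 + 18 = 41
  P = 71 − 32 = 39
  H = 62 − 6·41 = -184
  B = 47 − 41 − 4·39 − 3·(-184) = 402
Policy C (H + 75):
  E = 23
  P = 71
  H = 62 − 6·23 (+75 from intervention) = -1
  B = 47 − 23 − 4·71 − 3·(-1) = -257
Comparing — Policy A: B=-678, Policy B: B=402, Policy C: B=-257. Lowest is -678 (Policy A).

-678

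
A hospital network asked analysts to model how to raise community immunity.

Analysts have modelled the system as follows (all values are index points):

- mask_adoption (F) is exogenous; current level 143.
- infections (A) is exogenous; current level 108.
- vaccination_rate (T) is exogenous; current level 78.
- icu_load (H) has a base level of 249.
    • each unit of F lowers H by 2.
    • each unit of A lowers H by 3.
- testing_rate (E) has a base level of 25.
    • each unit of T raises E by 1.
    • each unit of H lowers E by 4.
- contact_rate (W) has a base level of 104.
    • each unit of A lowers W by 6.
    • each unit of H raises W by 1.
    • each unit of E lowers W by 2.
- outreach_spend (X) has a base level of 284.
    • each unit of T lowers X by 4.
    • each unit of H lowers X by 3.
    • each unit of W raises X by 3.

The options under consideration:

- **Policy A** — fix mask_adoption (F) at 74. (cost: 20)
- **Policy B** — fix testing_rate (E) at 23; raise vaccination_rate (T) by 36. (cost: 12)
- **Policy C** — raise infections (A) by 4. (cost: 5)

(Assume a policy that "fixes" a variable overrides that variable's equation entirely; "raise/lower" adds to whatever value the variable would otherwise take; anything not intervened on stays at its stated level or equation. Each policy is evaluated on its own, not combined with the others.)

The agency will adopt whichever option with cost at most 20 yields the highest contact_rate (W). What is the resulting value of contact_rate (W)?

Policy A (F := 74):
  F = 74
  A = 108
  T = 78
  H = 249 − 2·74 − 3·108 = -223
  E = 25 + 78 − 4·(-223) = 995
  W = 104 − 6·108 + (-223) − 2·995 = -2757
Policy B (E := 23, T + 36):
  F = 143
  A = 108
  T = 78 + 36 = 114
  H = 249 − 2·143 − 3·108 = -361
  E = 23
  W = 104 − 6·108 + (-361) − 2·23 = -951
Policy C (A + 4):
  F = 143
  A = 108 + 4 = 112
  T = 78
  H = 249 − 2·143 − 3·112 = -373
  E = 25 + 78 − 4·(-373) = 1595
  W = 104 − 6·112 + (-373) − 2·1595 = -4131
Comparing — Policy A: W=-2757, Policy B: W=-951, Policy C: W=-4131. Highest is -951 (Policy B).

-951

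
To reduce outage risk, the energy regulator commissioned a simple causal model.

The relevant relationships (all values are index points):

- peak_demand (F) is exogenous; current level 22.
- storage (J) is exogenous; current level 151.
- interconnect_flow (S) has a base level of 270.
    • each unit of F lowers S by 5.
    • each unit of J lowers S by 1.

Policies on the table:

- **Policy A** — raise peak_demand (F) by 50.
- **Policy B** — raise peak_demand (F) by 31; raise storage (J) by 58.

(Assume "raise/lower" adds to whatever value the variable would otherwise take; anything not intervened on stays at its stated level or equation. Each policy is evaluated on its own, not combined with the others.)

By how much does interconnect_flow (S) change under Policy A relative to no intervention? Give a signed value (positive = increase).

Baseline:
  F = 22
  J = 151
  S = 270 − 5·22 − 151 = 9
Policy A (F + 50):
  F = 22 + 50 = 72
  J = 151
  S = 270 − 5·72 − 151 = -241
Change in S: -241 − 9 = -250

-250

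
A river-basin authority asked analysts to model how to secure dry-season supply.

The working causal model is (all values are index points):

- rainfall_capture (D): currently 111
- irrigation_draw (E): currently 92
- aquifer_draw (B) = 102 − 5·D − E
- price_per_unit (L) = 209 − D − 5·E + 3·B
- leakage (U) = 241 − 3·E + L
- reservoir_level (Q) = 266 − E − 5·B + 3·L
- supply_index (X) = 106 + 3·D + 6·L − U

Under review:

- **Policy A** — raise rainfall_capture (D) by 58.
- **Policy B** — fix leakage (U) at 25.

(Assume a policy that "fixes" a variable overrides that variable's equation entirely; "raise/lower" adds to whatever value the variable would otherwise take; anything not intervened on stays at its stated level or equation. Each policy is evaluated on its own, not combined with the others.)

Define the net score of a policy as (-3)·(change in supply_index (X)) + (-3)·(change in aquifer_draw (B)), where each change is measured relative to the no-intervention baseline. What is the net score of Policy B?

Baseline:
  D = 111
  E = 92
  B = 102 − 5·111 − 92 = -545
  L = 209 − 111 − 5·92 + 3·(-545) = -1997
  U = 241 − 3·92 + (-1997) = -2032
  X = 106 + 3·111 + 6·(-1997) − (-2032) = -9511
Policy B (U := 25):
  D = 111
  E = 92
  B = 102 − 5·111 − 92 = -545
  L = 209 − 111 − 5·92 + 3·(-545) = -1997
  U = 25
  X = 106 + 3·111 + 6·(-1997) − 25 = -11568
ΔX = -11568 − (-9511) = -2057; ΔB = -545 − (-545) = 0
Score = (-3)·(-2057) + (-3)·0 = 6171

6171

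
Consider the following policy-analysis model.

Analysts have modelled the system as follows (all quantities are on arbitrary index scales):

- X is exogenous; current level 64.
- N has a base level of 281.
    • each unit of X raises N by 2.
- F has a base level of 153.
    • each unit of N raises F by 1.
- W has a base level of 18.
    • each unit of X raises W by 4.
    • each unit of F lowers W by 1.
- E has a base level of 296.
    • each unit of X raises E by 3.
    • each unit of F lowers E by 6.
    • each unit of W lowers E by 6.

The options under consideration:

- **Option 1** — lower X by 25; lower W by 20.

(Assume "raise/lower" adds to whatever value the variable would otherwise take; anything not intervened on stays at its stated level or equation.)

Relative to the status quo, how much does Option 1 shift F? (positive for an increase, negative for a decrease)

Baseline:
  X = 64
  N = 281 + 2·64 = 409
  F = 153 + 409 = 562
Option 1 (X − 25, W − 20):
  X = 64 − 25 = 39
  N = 281 + 2·39 = 359
  F = 153 + 359 = 512
Change in F: 512 − 562 = -50

-50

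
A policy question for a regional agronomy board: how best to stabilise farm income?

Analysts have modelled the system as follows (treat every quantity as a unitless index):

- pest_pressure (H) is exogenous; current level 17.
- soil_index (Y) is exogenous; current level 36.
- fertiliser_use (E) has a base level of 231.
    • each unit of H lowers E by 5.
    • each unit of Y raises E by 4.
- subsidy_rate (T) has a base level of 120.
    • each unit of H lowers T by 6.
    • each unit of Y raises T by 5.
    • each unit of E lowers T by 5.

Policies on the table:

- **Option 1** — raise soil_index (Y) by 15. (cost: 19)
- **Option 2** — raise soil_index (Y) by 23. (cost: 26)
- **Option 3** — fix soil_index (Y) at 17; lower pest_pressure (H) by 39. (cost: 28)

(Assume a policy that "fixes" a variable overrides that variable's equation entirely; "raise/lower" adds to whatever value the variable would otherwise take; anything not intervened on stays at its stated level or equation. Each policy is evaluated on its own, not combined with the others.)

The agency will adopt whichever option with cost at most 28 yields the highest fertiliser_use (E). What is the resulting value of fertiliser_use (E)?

409

Option 1 (Y + 15):
  H = 17
  Y = 36 + 15 = 51
  E = 231 − 5·17 + 4·51 = 350
Option 2 (Y + 23):
  H = 17
  Y = 36 + 23 = 59
  E = 231 − 5·17 + 4·59 = 382
Option 3 (Y := 17, H − 39):
  H = 17 − 39 = -22
  Y = 17
  E = 231 − 5·(-22) + 4·17 = 409
Comparing — Option 1: E=350, Option 2: E=382, Option 3: E=409. Highest is 409 (Option 3).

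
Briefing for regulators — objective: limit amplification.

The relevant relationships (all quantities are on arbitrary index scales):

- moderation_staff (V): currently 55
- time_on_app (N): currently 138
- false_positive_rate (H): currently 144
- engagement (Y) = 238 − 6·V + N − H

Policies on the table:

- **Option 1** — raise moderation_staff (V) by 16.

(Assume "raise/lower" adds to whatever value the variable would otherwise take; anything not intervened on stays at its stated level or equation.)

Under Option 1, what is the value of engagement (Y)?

-194

Option 1 (V + 16):
  V = 55 + 16 = 71
  N = 138
  H = 144
  Y = 238 − 6·71 + 138 − 144 = -194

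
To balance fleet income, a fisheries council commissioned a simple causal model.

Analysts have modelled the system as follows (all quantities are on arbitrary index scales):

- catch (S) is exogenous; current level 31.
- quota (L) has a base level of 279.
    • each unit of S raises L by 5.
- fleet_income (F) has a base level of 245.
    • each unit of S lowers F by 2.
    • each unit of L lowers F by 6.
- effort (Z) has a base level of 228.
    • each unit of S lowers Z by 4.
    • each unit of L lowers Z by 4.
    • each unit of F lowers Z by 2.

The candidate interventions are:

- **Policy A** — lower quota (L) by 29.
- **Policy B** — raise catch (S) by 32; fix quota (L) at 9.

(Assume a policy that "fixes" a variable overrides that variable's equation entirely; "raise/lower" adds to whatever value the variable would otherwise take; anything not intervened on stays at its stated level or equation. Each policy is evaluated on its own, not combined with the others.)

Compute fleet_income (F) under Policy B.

65

Policy B (S + 32, L := 9):
  S = 31 + 32 = 63
  L = 9
  F = 245 − 2·63 − 6·9 = 65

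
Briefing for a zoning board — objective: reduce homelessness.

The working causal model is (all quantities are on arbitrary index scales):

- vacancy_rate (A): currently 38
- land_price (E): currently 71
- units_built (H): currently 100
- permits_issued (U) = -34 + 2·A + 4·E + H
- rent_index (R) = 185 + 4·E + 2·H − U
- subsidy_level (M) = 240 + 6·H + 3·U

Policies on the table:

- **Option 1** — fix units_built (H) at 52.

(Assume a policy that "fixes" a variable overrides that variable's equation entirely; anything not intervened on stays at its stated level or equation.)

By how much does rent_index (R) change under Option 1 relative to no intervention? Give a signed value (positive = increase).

-48

Baseline:
  A = 38
  E = 71
  H = 100
  U = -34 + 2·38 + 4·71 + 100 = 426
  R = 185 + 4·71 + 2·100 − 426 = 243
Option 1 (H := 52):
  A = 38
  E = 71
  H = 52
  U = -34 + 2·38 + 4·71 + 52 = 378
  R = 185 + 4·71 + 2·52 − 378 = 195
Change in R: 195 − 243 = -48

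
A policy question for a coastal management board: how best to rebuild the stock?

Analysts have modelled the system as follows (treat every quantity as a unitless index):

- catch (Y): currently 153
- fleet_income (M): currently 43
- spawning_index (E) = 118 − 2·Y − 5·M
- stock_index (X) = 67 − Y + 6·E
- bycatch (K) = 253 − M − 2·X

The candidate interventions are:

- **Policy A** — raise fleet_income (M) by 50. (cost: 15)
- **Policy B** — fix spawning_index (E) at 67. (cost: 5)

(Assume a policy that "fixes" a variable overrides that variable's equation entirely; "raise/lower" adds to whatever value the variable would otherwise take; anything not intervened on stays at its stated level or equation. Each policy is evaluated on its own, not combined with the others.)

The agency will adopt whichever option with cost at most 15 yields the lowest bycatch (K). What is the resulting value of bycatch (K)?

-422

Policy A (M + 50):
  Y = 153
  M = 43 + 50 = 93
  E = 118 − 2·153 − 5·93 = -653
  X = 67 − 153 + 6·(-653) = -4004
  K = 253 − 93 − 2·(-4004) = 8168
Policy B (E := 67):
  Y = 153
  M = 43
  E = 67
  X = 67 − 153 + 6·67 = 316
  K = 253 − 43 − 2·316 = -422
Comparing — Policy A: K=8168, Policy B: K=-422. Lowest is -422 (Policy B).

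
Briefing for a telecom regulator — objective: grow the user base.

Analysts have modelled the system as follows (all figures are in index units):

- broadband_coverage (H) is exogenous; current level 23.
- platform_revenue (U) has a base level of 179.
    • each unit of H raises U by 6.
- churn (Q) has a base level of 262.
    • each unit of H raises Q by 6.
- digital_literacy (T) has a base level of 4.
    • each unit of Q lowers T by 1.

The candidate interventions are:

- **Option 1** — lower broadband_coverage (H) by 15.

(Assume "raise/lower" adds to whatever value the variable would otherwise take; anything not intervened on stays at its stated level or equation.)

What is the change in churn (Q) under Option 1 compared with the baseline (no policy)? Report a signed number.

Baseline:
  H = 23
  Q = 262 + 6·23 = 400
Option 1 (H − 15):
  H = 23 − 15 = 8
  Q = 262 + 6·8 = 310
Change in Q: 310 − 400 = -90

-90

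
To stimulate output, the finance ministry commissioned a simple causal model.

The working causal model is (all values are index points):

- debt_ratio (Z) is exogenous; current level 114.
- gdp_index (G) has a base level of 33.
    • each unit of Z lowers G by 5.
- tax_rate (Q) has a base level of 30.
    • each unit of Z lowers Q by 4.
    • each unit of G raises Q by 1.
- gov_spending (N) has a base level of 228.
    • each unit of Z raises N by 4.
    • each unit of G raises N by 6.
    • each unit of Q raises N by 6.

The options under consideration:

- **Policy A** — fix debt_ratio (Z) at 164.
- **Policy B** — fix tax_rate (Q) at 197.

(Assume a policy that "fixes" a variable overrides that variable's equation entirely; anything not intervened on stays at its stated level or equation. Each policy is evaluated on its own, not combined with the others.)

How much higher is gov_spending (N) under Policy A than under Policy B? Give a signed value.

-10960

Policy A (Z := 164):
  Z = 164
  G = 33 − 5·164 = -787
  Q = 30 − 4·164 + (-787) = -1413
  N = 228 + 4·164 + 6·(-787) + 6·(-1413) = -12316
Policy B (Q := 197):
  Z = 114
  G = 33 − 5·114 = -537
  Q = 197
  N = 228 + 4·114 + 6·(-537) + 6·197 = -1356
N: -12316 − (-1356) = -10960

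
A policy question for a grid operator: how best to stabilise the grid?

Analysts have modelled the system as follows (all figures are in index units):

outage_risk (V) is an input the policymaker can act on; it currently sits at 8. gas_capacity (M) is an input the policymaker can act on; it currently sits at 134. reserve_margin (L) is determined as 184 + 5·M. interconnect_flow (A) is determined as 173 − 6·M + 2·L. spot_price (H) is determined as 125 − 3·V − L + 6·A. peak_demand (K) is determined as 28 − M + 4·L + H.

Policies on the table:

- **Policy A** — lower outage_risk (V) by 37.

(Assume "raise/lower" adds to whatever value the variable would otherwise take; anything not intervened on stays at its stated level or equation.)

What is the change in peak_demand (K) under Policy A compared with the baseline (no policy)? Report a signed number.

Baseline:
  V = 8
  M = 134
  L = 184 + 5·134 = 854
  A = 173 − 6·134 + 2·854 = 1077
  H = 125 − 3·8 − 854 + 6·1077 = 5709
  K = 28 − 134 + 4·854 + 5709 = 9019
Policy A (V − 37):
  V = 8 − 37 = -29
  M = 134
  L = 184 + 5·134 = 854
  A = 173 − 6·134 + 2·854 = 1077
  H = 125 − 3·(-29) − 854 + 6·1077 = 5820
  K = 28 − 134 + 4·854 + 5820 = 9130
Change in K: 9130 − 9019 = 111

111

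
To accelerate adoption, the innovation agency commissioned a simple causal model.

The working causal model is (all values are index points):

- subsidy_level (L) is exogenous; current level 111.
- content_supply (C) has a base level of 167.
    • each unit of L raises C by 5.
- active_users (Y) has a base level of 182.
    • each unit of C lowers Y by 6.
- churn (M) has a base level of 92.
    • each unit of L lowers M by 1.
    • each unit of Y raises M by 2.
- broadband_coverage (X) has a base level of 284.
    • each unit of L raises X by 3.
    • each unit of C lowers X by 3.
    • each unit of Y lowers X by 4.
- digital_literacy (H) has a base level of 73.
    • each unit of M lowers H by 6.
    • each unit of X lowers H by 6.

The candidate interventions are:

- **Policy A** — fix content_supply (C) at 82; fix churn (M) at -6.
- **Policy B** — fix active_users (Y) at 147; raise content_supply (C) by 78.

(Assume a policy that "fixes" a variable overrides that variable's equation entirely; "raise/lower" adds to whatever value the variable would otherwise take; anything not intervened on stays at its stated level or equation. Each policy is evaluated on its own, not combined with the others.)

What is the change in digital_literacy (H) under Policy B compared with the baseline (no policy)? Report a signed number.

Baseline:
  L = 111
  C = 167 + 5·111 = 722
  Y = 182 − 6·722 = -4150
  M = 92 − 111 + 2·(-4150) = -8319
  X = 284 + 3·111 − 3·722 − 4·(-4150) = 15051
  H = 73 − 6·(-8319) − 6·15051 = -40319
Policy B (Y := 147, C + 78):
  L = 111
  C = 167 + 5·111 (+78 from intervention) = 800
  Y = 147
  M = 92 − 111 + 2·147 = 275
  X = 284 + 3·111 − 3·800 − 4·147 = -2371
  H = 73 − 6·275 − 6·(-2371) = 12649
Change in H: 12649 − (-40319) = 52968

52968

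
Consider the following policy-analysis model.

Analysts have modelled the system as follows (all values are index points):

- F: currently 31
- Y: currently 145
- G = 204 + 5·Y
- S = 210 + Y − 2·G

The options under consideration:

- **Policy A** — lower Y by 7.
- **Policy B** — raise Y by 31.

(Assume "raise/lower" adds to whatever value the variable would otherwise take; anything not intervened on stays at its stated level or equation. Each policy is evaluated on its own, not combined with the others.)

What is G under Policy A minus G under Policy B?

-190

Policy A (Y − 7):
  Y = 145 − 7 = 138
  G = 204 + 5·138 = 894
Policy B (Y + 31):
  Y = 145 + 31 = 176
  G = 204 + 5·176 = 1084
G: 894 − 1084 = -190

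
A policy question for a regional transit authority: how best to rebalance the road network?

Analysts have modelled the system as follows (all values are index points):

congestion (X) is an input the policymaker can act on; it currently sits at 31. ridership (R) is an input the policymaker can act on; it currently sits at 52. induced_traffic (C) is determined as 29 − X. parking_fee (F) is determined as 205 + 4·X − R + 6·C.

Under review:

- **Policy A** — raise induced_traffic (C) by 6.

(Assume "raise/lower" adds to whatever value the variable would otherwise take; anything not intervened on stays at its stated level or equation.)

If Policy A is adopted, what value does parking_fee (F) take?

301

Policy A (C + 6):
  X = 31
  R = 52
  C = 29 − 31 (+6 from intervention) = 4
  F = 205 + 4·31 − 52 + 6·4 = 301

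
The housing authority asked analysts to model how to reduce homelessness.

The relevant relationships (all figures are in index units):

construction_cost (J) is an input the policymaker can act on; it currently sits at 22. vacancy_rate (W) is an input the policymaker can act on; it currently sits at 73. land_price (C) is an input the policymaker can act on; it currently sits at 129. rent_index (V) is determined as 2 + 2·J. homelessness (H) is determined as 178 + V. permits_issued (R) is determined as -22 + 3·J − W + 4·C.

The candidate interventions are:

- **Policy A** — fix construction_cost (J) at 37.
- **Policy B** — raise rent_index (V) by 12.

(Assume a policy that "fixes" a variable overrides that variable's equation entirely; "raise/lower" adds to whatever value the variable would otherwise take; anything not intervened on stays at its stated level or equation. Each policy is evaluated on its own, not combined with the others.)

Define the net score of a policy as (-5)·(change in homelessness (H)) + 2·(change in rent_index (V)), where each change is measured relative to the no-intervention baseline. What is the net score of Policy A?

Baseline:
  J = 22
  V = 2 + 2·22 = 46
  H = 178 + 46 = 224
Policy A (J := 37):
  J = 37
  V = 2 + 2·37 = 76
  H = 178 + 76 = 254
ΔH = 254 − 224 = 30; ΔV = 76 − 46 = 30
Score = (-5)·30 + 2·30 = -90

-90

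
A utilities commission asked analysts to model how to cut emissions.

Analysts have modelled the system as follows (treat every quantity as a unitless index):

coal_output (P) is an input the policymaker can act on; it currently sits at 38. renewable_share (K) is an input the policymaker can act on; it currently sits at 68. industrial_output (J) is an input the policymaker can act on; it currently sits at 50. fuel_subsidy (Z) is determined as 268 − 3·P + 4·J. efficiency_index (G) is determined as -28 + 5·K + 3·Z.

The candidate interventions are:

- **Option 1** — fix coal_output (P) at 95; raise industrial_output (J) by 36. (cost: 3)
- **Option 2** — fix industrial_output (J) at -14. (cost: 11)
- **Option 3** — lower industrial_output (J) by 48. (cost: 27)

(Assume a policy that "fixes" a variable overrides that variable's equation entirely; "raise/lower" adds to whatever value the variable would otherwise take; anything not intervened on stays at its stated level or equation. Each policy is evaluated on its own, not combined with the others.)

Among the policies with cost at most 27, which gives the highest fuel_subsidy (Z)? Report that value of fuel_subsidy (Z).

Option 1 (P := 95, J + 36):
  P = 95
  J = 50 + 36 = 86
  Z = 268 − 3·95 + 4·86 = 327
Option 2 (J := -14):
  P = 38
  J = -14
  Z = 268 − 3·38 + 4·(-14) = 98
Option 3 (J − 48):
  P = 38
  J = 50 − 48 = 2
  Z = 268 − 3·38 + 4·2 = 162
Comparing — Option 1: Z=327, Option 2: Z=98, Option 3: Z=162. Highest is 327 (Option 1).

327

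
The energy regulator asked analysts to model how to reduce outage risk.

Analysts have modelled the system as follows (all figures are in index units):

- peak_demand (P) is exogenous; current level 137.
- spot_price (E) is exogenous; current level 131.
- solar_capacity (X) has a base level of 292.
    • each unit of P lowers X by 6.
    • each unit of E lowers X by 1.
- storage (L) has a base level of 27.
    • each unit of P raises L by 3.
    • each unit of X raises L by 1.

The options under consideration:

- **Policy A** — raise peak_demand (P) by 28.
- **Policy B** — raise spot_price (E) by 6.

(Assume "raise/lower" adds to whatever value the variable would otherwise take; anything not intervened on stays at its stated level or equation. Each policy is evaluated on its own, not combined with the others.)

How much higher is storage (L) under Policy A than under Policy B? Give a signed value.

Policy A (P + 28):
  P = 137 + 28 = 165
  E = 131
  X = 292 − 6·165 − 131 = -829
  L = 27 + 3·165 + (-829) = -307
Policy B (E + 6):
  P = 137
  E = 131 + 6 = 137
  X = 292 − 6·137 − 137 = -667
  L = 27 + 3·137 + (-667) = -229
L: -307 − (-229) = -78

-78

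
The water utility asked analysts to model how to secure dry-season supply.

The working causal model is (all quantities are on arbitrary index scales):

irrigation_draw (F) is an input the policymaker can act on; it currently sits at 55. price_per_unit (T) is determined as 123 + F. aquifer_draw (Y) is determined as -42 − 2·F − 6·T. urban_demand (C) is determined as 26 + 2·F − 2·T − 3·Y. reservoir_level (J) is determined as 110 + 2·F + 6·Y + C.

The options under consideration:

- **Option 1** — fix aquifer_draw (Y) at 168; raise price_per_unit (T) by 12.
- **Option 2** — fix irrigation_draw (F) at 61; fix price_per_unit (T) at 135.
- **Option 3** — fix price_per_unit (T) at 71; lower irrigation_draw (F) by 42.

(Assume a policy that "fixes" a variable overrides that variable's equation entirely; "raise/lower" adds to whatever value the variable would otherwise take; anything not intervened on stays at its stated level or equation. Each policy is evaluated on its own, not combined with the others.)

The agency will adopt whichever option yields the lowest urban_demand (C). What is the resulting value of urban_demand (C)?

Option 1 (Y := 168, T + 12):
  F = 55
  T = 123 + 55 (+12 from intervention) = 190
  Y = 168
  C = 26 + 2·55 − 2·190 − 3·168 = -748
Option 2 (F := 61, T := 135):
  F = 61
  T = 135
  Y = -42 − 2·61 − 6·135 = -974
  C = 26 + 2·61 − 2·135 − 3·(-974) = 2800
Option 3 (T := 71, F − 42):
  F = 55 − 42 = 13
  T = 71
  Y = -42 − 2·13 − 6·71 = -494
  C = 26 + 2·13 − 2·71 − 3·(-494) = 1392
Comparing — Option 1: C=-748, Option 2: C=2800, Option 3: C=1392. Lowest is -748 (Option 1).

-748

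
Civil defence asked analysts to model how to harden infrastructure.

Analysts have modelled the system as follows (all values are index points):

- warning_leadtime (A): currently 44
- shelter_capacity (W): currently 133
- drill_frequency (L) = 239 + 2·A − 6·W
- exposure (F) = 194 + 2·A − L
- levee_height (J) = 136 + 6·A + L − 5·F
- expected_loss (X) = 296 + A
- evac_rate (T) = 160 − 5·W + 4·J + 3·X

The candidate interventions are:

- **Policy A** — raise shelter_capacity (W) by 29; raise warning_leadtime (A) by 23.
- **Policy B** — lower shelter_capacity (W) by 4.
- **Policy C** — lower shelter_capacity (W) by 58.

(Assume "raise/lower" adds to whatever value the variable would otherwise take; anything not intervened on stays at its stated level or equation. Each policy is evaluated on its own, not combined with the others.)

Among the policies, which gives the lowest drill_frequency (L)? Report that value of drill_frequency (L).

Policy A (W + 29, A + 23):
  A = 44 + 23 = 67
  W = 133 + 29 = 162
  L = 239 + 2·67 − 6·162 = -599
Policy B (W − 4):
  A = 44
  W = 133 − 4 = 129
  L = 239 + 2·44 − 6·129 = -447
Policy C (W − 58):
  A = 44
  W = 133 − 58 = 75
  L = 239 + 2·44 − 6·75 = -123
Comparing — Policy A: L=-599, Policy B: L=-447, Policy C: L=-123. Lowest is -599 (Policy A).

-599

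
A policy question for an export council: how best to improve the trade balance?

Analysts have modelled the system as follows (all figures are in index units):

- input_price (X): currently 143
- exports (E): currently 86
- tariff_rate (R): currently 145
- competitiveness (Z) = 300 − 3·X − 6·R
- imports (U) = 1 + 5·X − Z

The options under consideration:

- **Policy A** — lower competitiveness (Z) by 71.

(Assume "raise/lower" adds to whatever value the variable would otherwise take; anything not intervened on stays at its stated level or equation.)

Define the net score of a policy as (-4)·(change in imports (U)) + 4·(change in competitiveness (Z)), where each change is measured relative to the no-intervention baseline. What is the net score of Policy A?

-568

Baseline:
  X = 143
  R = 145
  Z = 300 − 3·143 − 6·145 = -999
  U = 1 + 5·143 − (-999) = 1715
Policy A (Z − 71):
  X = 143
  R = 145
  Z = 300 − 3·143 − 6·145 (−71 from intervention) = -1070
  U = 1 + 5·143 − (-1070) = 1786
ΔU = 1786 − 1715 = 71; ΔZ = -1070 − (-999) = -71
Score = (-4)·71 + 4·(-71) = -568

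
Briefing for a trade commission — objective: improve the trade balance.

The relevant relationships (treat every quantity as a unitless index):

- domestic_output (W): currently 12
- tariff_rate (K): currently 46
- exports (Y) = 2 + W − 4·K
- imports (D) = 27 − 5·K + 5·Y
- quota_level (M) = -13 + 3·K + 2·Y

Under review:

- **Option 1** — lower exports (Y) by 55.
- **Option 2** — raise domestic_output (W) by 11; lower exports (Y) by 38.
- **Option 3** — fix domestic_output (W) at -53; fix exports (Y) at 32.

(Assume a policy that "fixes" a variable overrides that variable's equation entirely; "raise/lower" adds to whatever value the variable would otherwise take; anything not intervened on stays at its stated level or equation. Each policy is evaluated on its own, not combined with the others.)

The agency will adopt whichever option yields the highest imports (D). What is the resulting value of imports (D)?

Option 1 (Y − 55):
  W = 12
  K = 46
  Y = 2 + 12 − 4·46 (−55 from intervention) = -225
  D = 27 − 5·46 + 5·(-225) = -1328
Option 2 (W + 11, Y − 38):
  W = 12 + 11 = 23
  K = 46
  Y = 2 + 23 − 4·46 (−38 from intervention) = -197
  D = 27 − 5·46 + 5·(-197) = -1188
Option 3 (W := -53, Y := 32):
  W = -53
  K = 46
  Y = 32
  D = 27 − 5·46 + 5·32 = -43
Comparing — Option 1: D=-1328, Option 2: D=-1188, Option 3: D=-43. Highest is -43 (Option 3).

-43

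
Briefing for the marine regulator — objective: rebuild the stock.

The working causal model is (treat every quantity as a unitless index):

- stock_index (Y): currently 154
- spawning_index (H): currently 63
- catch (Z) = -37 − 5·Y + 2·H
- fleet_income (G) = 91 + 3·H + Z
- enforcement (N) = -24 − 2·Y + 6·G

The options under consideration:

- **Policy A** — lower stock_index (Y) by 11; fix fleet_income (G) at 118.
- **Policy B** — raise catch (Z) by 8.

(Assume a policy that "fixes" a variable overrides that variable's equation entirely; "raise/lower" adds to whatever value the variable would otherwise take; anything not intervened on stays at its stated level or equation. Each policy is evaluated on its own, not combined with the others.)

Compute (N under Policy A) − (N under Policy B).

3088

Policy A (Y − 11, G := 118):
  Y = 154 − 11 = 143
  H = 63
  Z = -37 − 5·143 + 2·63 = -626
  G = 118
  N = -24 − 2·143 + 6·118 = 398
Policy B (Z + 8):
  Y = 154
  H = 63
  Z = -37 − 5·154 + 2·63 (+8 from intervention) = -673
  G = 91 + 3·63 + (-673) = -393
  N = -24 − 2·154 + 6·(-393) = -2690
N: 398 − (-2690) = 3088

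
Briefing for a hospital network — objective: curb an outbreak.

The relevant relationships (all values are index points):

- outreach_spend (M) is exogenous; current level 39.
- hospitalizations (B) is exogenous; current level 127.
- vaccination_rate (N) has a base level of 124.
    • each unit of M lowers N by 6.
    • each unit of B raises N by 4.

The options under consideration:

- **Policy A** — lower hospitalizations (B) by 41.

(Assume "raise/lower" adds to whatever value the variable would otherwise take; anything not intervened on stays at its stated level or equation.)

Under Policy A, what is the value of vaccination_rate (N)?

234

Policy A (B − 41):
  M = 39
  B = 127 − 41 = 86
  N = 124 − 6·39 + 4·86 = 234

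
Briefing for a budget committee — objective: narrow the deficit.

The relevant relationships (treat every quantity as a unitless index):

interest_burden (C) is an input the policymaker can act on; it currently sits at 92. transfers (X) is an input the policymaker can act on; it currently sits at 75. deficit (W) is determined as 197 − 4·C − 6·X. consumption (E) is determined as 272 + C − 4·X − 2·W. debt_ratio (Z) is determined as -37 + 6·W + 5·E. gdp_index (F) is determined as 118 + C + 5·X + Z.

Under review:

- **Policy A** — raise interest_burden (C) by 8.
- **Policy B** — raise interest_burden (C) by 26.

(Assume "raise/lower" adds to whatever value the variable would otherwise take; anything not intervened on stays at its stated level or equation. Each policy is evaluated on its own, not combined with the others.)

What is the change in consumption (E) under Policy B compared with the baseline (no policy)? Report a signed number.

Baseline:
  C = 92
  X = 75
  W = 197 − 4·92 − 6·75 = -621
  E = 272 + 92 − 4·75 − 2·(-621) = 1306
Policy B (C + 26):
  C = 92 + 26 = 118
  X = 75
  W = 197 − 4·118 − 6·75 = -725
  E = 272 + 118 − 4·75 − 2·(-725) = 1540
Change in E: 1540 − 1306 = 234

234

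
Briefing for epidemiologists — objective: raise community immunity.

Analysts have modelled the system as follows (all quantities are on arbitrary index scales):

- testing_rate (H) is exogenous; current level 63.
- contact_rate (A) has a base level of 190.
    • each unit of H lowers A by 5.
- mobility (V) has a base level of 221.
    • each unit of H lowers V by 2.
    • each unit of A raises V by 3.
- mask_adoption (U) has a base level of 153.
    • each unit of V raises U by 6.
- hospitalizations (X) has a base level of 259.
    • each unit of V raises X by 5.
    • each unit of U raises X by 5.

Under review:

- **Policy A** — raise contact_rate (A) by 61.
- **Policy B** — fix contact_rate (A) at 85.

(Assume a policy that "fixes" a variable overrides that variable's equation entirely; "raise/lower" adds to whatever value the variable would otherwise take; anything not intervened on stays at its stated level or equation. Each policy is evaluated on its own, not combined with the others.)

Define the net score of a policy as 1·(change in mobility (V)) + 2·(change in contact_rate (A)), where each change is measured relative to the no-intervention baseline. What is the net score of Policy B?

1050

Baseline:
  H = 63
  A = 190 − 5·63 = -125
  V = 221 − 2·63 + 3·(-125) = -280
Policy B (A := 85):
  H = 63
  A = 85
  V = 221 − 2·63 + 3·85 = 350
ΔV = 350 − (-280) = 630; ΔA = 85 − (-125) = 210
Score = 1·630 + 2·210 = 1050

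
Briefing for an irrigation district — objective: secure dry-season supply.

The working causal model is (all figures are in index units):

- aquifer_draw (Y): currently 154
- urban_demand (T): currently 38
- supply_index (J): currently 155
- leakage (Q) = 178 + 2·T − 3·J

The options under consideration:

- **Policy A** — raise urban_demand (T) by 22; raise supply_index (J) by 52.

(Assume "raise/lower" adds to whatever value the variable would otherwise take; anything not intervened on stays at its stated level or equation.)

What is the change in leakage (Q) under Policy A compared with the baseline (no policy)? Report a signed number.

-112

Baseline:
  T = 38
  J = 155
  Q = 178 + 2·38 − 3·155 = -211
Policy A (T + 22, J + 52):
  T = 38 + 22 = 60
  J = 155 + 52 = 207
  Q = 178 + 2·60 − 3·207 = -323
Change in Q: -323 − (-211) = -112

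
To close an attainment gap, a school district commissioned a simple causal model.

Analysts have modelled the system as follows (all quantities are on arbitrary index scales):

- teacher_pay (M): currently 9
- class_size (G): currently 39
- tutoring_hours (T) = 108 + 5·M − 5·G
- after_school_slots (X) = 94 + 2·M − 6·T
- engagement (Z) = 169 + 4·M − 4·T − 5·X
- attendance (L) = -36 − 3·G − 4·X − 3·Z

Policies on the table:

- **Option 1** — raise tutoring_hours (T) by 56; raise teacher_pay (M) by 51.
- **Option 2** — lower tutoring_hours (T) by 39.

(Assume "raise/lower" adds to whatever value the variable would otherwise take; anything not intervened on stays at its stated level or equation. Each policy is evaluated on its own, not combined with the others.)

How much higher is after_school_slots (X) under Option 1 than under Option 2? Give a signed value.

Option 1 (T + 56, M + 51):
  M = 9 + 51 = 60
  G = 39
  T = 108 + 5·60 − 5·39 (+56 from intervention) = 269
  X = 94 + 2·60 − 6·269 = -1400
Option 2 (T − 39):
  M = 9
  G = 39
  T = 108 + 5·9 − 5·39 (−39 from intervention) = -81
  X = 94 + 2·9 − 6·(-81) = 598
X: -1400 − 598 = -1998

-1998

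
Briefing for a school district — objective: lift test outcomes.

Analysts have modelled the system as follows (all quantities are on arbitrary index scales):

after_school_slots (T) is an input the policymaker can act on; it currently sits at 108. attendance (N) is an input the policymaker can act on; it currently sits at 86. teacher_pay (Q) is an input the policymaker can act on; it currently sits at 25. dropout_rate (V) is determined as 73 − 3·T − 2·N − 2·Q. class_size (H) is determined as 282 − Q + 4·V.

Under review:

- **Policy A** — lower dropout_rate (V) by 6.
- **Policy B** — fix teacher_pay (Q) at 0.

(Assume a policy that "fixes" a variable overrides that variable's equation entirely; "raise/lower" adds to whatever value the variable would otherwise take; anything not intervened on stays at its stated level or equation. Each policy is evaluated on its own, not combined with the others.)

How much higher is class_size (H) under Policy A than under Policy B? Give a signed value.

-249

Policy A (V − 6):
  T = 108
  N = 86
  Q = 25
  V = 73 − 3·108 − 2·86 − 2·25 (−6 from intervention) = -479
  H = 282 − 25 + 4·(-479) = -1659
Policy B (Q := 0):
  T = 108
  N = 86
  Q = 0
  V = 73 − 3·108 − 2·86 − 2·0 = -423
  H = 282 − 0 + 4·(-423) = -1410
H: -1659 − (-1410) = -249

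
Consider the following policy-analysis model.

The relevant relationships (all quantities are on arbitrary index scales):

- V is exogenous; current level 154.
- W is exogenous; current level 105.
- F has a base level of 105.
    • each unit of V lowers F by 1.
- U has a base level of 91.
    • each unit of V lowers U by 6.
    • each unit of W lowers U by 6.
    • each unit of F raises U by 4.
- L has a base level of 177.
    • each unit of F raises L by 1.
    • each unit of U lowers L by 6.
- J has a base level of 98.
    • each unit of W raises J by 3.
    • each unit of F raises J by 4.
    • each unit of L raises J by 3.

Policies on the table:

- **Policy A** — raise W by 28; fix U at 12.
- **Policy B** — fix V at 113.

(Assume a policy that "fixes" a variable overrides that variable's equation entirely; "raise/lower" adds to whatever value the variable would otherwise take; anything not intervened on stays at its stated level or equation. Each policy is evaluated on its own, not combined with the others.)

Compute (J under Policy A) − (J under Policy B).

Policy A (W + 28, U := 12):
  V = 154
  W = 105 + 28 = 133
  F = 105 − 154 = -49
  U = 12
  L = 177 + (-49) − 6·12 = 56
  J = 98 + 3·133 + 4·(-49) + 3·56 = 469
Policy B (V := 113):
  V = 113
  W = 105
  F = 105 − 113 = -8
  U = 91 − 6·113 − 6·105 + 4·(-8) = -1249
  L = 177 + (-8) − 6·(-1249) = 7663
  J = 98 + 3·105 + 4·(-8) + 3·7663 = 23370
J: 469 − 23370 = -22901

-22901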